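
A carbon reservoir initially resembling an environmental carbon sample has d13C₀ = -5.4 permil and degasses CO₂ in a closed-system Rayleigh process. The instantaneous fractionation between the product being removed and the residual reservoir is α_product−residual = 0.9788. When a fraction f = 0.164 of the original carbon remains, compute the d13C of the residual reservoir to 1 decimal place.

Rayleigh residual: δ_res = (δ₀ + 1000)·f^(α−1) − 1000
α − 1 = -0.02120
f^(α−1) = 0.164^(-0.02120) = 1.039071
δ_res = (-5.4 + 1000) × 1.039071 − 1000 = 1033.460 − 1000 = 33.46 permil

33.5 permil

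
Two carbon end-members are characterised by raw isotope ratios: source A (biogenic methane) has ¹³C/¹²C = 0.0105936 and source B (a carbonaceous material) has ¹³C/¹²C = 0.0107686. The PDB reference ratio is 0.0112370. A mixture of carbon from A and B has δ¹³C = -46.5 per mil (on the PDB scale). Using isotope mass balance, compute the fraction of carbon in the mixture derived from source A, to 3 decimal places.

δ_A = (0.0105936/0.0112370 − 1)×1000 = (0.942743 − 1)×1000 = -57.257 per mil
δ_B = (0.0107686/0.0112370 − 1)×1000 = (0.958316 − 1)×1000 = -41.684 per mil
f_A = (δ_mix − δ_B)/(δ_A − δ_B) = (-46.5 − (-41.684))/(-57.257 − (-41.684))
f_A = -4.816 / -15.574 = 0.3093

0.309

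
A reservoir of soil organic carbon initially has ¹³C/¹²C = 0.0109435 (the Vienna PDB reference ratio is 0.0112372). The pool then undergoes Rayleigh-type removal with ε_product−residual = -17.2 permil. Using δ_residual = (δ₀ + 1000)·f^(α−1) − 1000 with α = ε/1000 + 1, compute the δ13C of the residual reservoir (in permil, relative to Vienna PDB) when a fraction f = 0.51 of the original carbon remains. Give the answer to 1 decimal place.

-14.8 permil

δ₀ = (0.0109435/0.0112372 − 1)×1000 = (0.973864 − 1)×1000 = -26.136 permil
α − 1 = ε/1000 = -0.0172
f^(α−1) = 0.51^(-0.0172) = 1.011649
δ_res = (-26.136 + 1000) × 1.011649 − 1000 = 985.208 − 1000 = -14.79 permil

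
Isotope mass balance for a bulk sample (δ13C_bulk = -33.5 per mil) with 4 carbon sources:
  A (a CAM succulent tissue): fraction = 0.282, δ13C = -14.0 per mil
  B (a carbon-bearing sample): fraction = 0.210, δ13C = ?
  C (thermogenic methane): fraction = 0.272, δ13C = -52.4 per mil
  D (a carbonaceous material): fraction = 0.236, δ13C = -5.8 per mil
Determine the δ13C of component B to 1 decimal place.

-66.3 per mil

Isotope mass balance: δ_bulk = Σ fᵢ·δᵢ.
-33.5 = 0.282×(-14.0) + 0.210×δ_B + 0.272×(-52.4) + 0.236×(-5.8)
0.210·δ_B = -33.5 − (-19.570) = -13.930
δ_B = -13.930 / 0.210 = -66.34 per mil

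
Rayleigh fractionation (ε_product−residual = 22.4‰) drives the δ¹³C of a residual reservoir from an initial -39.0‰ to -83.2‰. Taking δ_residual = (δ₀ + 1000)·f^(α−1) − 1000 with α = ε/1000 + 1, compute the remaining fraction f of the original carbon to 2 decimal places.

α − 1 = ε/1000 = 0.0224
(δ_res + 1000)/(δ₀ + 1000) = (-83.2 + 1000)/(-39.0 + 1000) = 916.8/961.0 = 0.954006
f = 0.954006^(1/0.0224) = exp(ln(0.954006)/0.0224) = exp(-0.04709/0.0224)
f = exp(-2.1020) = 0.1222

0.12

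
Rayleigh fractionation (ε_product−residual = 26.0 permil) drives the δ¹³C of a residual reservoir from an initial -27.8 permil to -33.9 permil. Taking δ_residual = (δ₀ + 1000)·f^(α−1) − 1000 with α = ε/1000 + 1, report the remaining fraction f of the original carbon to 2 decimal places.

α − 1 = ε/1000 = 0.0260
(δ_res + 1000)/(δ₀ + 1000) = (-33.9 + 1000)/(-27.8 + 1000) = 966.1/972.2 = 0.993726
f = 0.993726^(1/0.0260) = exp(ln(0.993726)/0.0260) = exp(-0.00629/0.0260)
f = exp(-0.2421) = 0.7850

0.78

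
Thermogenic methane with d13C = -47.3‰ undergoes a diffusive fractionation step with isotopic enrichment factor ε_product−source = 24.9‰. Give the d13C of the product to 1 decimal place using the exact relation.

-23.6‰

Exactly, δ_product = (δ_source + 1000)·(ε/1000 + 1) − 1000.
δ_product = (-47.3 + 1000) × (24.9/1000 + 1) − 1000
δ_product = -23.58‰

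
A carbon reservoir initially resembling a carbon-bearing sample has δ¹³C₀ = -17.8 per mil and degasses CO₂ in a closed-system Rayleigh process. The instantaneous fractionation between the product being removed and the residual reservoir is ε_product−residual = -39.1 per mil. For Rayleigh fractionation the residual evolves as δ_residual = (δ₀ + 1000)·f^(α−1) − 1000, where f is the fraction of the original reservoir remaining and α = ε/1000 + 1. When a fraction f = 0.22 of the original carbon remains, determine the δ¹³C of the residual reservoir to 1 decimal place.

Rayleigh residual: δ_res = (δ₀ + 1000)·f^(α−1) − 1000
α = ε/1000 + 1 = 0.96090, so α − 1 = -0.03910
f^(α−1) = 0.22^(-0.03910) = 1.060990
δ_res = (-17.8 + 1000) × 1.060990 − 1000 = 1042.104 − 1000 = 42.10 per mil

42.1 per mil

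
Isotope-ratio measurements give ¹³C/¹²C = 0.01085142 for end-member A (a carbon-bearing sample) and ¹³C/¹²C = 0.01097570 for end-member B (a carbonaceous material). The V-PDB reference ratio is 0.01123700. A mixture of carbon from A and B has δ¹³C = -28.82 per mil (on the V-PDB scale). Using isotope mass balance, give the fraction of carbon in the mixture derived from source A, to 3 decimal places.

0.503

δ_A = (0.01085142/0.01123700 − 1)×1000 = (0.965687 − 1)×1000 = -34.313 per mil
δ_B = (0.01097570/0.01123700 − 1)×1000 = (0.976746 − 1)×1000 = -23.254 per mil
f_A = (δ_mix − δ_B)/(δ_A − δ_B) = (-28.82 − (-23.254))/(-34.313 − (-23.254))
f_A = -5.566 / -11.060 = 0.5033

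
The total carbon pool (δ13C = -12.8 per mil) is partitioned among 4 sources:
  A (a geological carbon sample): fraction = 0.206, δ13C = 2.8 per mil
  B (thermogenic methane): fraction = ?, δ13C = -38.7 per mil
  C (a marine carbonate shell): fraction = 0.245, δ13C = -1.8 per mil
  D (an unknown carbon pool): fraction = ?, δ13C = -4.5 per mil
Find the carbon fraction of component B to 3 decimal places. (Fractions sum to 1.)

0.306

Let f_B and f_D be the unknown fractions; fractions sum to 1 so f_B + f_D = 0.549.
Mass balance: Σ fᵢ·δᵢ = δ_bulk ⇒ f_B·(-38.7) + f_D·(-4.5) = -12.8 − (0.136) = -12.936
Substitute f_D = 0.549 − f_B:
f_B·(-38.7 − -4.5) = -12.936 − 0.549×(-4.5) = -10.465
f_B = -10.465 / -34.2 = 0.3060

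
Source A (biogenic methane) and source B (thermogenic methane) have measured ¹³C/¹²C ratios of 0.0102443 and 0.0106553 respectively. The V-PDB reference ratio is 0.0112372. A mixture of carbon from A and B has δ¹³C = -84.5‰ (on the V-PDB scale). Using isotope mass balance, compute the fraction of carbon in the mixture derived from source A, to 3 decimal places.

δ_A = (0.0102443/0.0112372 − 1)×1000 = (0.911642 − 1)×1000 = -88.358‰
δ_B = (0.0106553/0.0112372 − 1)×1000 = (0.948217 − 1)×1000 = -51.783‰
f_A = (δ_mix − δ_B)/(δ_A − δ_B) = (-84.5 − (-51.783))/(-88.358 − (-51.783))
f_A = -32.717 / -36.575 = 0.8945

0.895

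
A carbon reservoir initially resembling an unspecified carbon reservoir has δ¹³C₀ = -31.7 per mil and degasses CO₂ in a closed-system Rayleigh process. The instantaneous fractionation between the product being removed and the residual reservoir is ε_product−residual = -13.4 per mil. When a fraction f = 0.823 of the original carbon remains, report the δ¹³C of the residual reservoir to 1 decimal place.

-29.2 per mil

Rayleigh residual: δ_res = (δ₀ + 1000)·f^(α−1) − 1000
α = ε/1000 + 1 = 0.98660, so α − 1 = -0.01340
f^(α−1) = 0.823^(-0.01340) = 1.002614
δ_res = (-31.7 + 1000) × 1.002614 − 1000 = 970.831 − 1000 = -29.17 per mil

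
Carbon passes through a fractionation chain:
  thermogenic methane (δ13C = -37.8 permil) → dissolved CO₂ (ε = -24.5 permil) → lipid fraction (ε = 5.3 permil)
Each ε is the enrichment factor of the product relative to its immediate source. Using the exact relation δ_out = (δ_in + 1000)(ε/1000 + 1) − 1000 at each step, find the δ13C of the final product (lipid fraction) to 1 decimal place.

step 1: δ = (-37.80 + 1000)·(-24.5/1000 + 1) − 1000 = -61.37 permil
step 2: δ = (-61.37 + 1000)·(5.3/1000 + 1) − 1000 = -56.40 permil

-56.4 permil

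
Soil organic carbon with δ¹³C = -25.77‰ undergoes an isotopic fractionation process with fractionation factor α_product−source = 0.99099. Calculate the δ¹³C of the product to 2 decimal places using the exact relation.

-34.55‰

δ_product = (δ_source + 1000)·α − 1000
δ_product = (-25.77 + 1000) × 0.99099 − 1000
δ_product = 965.452 − 1000 = -34.548‰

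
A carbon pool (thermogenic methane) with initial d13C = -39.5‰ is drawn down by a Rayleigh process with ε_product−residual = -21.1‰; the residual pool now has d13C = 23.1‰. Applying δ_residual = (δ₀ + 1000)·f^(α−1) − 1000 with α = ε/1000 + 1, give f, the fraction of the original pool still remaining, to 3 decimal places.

α − 1 = ε/1000 = -0.0211
(δ_res + 1000)/(δ₀ + 1000) = (23.1 + 1000)/(-39.5 + 1000) = 1023.1/960.5 = 1.065174
f = 1.065174^(1/-0.0211) = exp(ln(1.065174)/-0.0211) = exp(0.06314/-0.0211)
f = exp(-2.9923) = 0.0502

0.050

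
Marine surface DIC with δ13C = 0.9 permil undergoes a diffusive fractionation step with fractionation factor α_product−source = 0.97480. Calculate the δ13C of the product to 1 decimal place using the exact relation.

-24.3 permil

δ_product = (δ_source + 1000)·α − 1000
δ_product = (0.9 + 1000) × 0.97480 − 1000
δ_product = 975.677 − 1000 = -24.32 permil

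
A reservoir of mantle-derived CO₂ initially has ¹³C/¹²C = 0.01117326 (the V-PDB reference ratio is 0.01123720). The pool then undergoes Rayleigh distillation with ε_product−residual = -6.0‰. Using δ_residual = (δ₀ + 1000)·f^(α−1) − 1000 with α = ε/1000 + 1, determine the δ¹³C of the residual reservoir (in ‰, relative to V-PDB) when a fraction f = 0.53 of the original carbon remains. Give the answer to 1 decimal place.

δ₀ = (0.01117326/0.01123720 − 1)×1000 = (0.994310 − 1)×1000 = -5.690‰
α − 1 = ε/1000 = -0.0060
f^(α−1) = 0.53^(-0.0060) = 1.003817
δ_res = (-5.690 + 1000) × 1.003817 − 1000 = 998.105 − 1000 = -1.90‰

-1.9‰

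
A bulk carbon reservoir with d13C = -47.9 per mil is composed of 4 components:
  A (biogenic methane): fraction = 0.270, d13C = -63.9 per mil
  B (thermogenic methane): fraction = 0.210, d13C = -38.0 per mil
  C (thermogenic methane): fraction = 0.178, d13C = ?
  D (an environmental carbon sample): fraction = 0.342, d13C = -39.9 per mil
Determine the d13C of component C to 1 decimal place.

Isotope mass balance: δ_bulk = Σ fᵢ·δᵢ.
-47.9 = 0.270×(-63.9) + 0.210×(-38.0) + 0.178×δ_C + 0.342×(-39.9)
0.178·δ_C = -47.9 − (-38.879) = -9.021
δ_C = -9.021 / 0.178 = -50.68 per mil

-50.7 per mil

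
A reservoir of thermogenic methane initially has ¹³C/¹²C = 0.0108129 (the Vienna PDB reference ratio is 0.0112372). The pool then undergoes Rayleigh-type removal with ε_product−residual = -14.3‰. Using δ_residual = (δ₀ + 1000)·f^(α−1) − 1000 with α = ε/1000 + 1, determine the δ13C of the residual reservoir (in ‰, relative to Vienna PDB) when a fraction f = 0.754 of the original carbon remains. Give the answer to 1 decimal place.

-33.9‰

δ₀ = (0.0108129/0.0112372 − 1)×1000 = (0.962241 − 1)×1000 = -37.759‰
α − 1 = ε/1000 = -0.0143
f^(α−1) = 0.754^(-0.0143) = 1.004046
δ_res = (-37.759 + 1000) × 1.004046 − 1000 = 966.135 − 1000 = -33.87‰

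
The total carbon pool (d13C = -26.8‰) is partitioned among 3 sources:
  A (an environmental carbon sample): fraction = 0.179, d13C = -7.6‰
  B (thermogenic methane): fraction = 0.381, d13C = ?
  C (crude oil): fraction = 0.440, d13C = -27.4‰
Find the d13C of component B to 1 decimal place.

-35.1‰

Isotope mass balance: δ_bulk = Σ fᵢ·δᵢ.
-26.8 = 0.179×(-7.6) + 0.381×δ_B + 0.440×(-27.4)
0.381·δ_B = -26.8 − (-13.416) = -13.384
δ_B = -13.384 / 0.381 = -35.13‰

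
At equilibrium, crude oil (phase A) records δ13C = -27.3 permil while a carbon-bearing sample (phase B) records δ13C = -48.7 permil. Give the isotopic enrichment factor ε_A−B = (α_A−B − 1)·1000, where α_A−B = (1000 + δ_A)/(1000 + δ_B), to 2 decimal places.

α_A−B = (1000 + -27.3) / (1000 + -48.7) = 972.7 / 951.3 = 1.022496
ε_A−B = (1.022496 − 1) × 1000 = 22.496 permil
(The approximation ε ≈ δ_A − δ_B would give 21.4 permil.)

22.50 permil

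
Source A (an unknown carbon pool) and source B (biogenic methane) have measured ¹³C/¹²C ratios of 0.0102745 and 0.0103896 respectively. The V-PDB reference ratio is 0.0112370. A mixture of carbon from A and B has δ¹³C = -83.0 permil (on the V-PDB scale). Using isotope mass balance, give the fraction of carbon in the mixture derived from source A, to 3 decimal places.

δ_A = (0.0102745/0.0112370 − 1)×1000 = (0.914345 − 1)×1000 = -85.655 permil
δ_B = (0.0103896/0.0112370 − 1)×1000 = (0.924588 − 1)×1000 = -75.412 permil
f_A = (δ_mix − δ_B)/(δ_A − δ_B) = (-83.0 − (-75.412))/(-85.655 − (-75.412))
f_A = -7.588 / -10.243 = 0.7408

0.741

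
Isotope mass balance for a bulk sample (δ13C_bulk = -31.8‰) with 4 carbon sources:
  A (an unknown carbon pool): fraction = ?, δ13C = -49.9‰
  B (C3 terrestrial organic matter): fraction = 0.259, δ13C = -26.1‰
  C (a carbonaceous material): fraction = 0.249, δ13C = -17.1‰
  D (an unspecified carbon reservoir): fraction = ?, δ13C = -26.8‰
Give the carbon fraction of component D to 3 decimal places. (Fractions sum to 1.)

Let f_D and f_A be the unknown fractions; fractions sum to 1 so f_D + f_A = 0.492.
Mass balance: Σ fᵢ·δᵢ = δ_bulk ⇒ f_D·(-26.8) + f_A·(-49.9) = -31.8 − (-11.018) = -20.782
Substitute f_A = 0.492 − f_D:
f_D·(-26.8 − -49.9) = -20.782 − 0.492×(-49.9) = 3.769
f_D = 3.769 / 23.1 = 0.1631

0.163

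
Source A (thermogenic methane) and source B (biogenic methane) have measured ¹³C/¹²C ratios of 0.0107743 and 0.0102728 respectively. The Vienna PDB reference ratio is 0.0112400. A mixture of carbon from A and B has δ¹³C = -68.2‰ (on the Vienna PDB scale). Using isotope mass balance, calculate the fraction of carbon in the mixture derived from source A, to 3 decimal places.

0.400

δ_A = (0.0107743/0.0112400 − 1)×1000 = (0.958568 − 1)×1000 = -41.432‰
δ_B = (0.0102728/0.0112400 − 1)×1000 = (0.913950 − 1)×1000 = -86.050‰
f_A = (δ_mix − δ_B)/(δ_A − δ_B) = (-68.2 − (-86.050))/(-41.432 − (-86.050))
f_A = 17.850 / 44.617 = 0.4001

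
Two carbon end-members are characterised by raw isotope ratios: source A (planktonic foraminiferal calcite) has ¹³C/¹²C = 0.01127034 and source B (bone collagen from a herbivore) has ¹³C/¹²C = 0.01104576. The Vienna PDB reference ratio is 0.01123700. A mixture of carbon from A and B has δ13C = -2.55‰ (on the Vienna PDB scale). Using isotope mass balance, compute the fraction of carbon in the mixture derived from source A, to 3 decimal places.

δ_A = (0.01127034/0.01123700 − 1)×1000 = (1.002967 − 1)×1000 = 2.967‰
δ_B = (0.01104576/0.01123700 − 1)×1000 = (0.982981 − 1)×1000 = -17.019‰
f_A = (δ_mix − δ_B)/(δ_A − δ_B) = (-2.55 − (-17.019))/(2.967 − (-17.019))
f_A = 14.469 / 19.986 = 0.7240

0.724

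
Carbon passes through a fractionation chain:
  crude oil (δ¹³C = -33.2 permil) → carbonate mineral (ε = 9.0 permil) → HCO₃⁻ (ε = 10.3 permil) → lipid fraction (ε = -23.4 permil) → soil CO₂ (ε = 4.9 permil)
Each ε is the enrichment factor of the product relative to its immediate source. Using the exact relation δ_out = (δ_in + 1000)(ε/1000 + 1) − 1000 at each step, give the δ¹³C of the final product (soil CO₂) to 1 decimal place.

-32.8 permil

step 1: δ = (-33.20 + 1000)·(9.0/1000 + 1) − 1000 = -24.50 permil
step 2: δ = (-24.50 + 1000)·(10.3/1000 + 1) − 1000 = -14.45 permil
step 3: δ = (-14.45 + 1000)·(-23.4/1000 + 1) − 1000 = -37.51 permil
step 4: δ = (-37.51 + 1000)·(4.9/1000 + 1) − 1000 = -32.80 permil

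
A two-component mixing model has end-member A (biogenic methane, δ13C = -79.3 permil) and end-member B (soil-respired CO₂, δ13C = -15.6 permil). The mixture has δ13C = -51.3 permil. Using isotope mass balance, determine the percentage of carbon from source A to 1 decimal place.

56.0%

δ_mix = f_A·δ_A + (1 − f_A)·δ_B  ⇒  f_A = (δ_mix − δ_B)/(δ_A − δ_B)
f_A = (-51.3 − (-15.6)) / (-79.3 − (-15.6))
f_A = -35.7 / -63.7 = 0.5604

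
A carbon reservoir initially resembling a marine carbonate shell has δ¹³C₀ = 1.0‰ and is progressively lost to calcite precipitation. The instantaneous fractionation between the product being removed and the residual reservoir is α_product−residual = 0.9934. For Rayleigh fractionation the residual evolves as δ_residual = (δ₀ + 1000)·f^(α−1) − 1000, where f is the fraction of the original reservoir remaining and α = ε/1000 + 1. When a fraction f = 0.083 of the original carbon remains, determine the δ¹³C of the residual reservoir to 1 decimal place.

Rayleigh residual: δ_res = (δ₀ + 1000)·f^(α−1) − 1000
α − 1 = -0.00660
f^(α−1) = 0.083^(-0.00660) = 1.016562
δ_res = (1.0 + 1000) × 1.016562 − 1000 = 1017.579 − 1000 = 17.58‰

17.6‰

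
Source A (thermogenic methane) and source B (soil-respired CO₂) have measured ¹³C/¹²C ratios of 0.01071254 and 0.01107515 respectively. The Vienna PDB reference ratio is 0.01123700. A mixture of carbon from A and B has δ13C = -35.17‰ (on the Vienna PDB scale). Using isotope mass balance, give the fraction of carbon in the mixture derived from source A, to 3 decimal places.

δ_A = (0.01071254/0.01123700 − 1)×1000 = (0.953327 − 1)×1000 = -46.673‰
δ_B = (0.01107515/0.01123700 − 1)×1000 = (0.985597 − 1)×1000 = -14.403‰
f_A = (δ_mix − δ_B)/(δ_A − δ_B) = (-35.17 − (-14.403))/(-46.673 − (-14.403))
f_A = -20.767 / -32.269 = 0.6435

0.644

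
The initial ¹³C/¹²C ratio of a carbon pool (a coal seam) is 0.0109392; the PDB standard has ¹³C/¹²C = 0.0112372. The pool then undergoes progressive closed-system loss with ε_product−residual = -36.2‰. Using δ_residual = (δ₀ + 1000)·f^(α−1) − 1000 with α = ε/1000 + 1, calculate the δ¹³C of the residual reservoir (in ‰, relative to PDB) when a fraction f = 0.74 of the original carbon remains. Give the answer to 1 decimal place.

δ₀ = (0.0109392/0.0112372 − 1)×1000 = (0.973481 − 1)×1000 = -26.519‰
α − 1 = ε/1000 = -0.0362
f^(α−1) = 0.74^(-0.0362) = 1.010960
δ_res = (-26.519 + 1000) × 1.010960 − 1000 = 984.150 − 1000 = -15.85‰

-15.9‰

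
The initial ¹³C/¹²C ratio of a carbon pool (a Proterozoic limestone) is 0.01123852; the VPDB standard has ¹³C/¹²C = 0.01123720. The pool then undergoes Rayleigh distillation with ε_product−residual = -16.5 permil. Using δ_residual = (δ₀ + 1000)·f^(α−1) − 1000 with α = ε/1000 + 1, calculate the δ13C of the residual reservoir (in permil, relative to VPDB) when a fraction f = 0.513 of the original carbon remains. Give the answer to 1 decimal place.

δ₀ = (0.01123852/0.01123720 − 1)×1000 = (1.000117 − 1)×1000 = 0.117 permil
α − 1 = ε/1000 = -0.0165
f^(α−1) = 0.513^(-0.0165) = 1.011074
δ_res = (0.117 + 1000) × 1.011074 − 1000 = 1011.193 − 1000 = 11.19 permil

11.2 permil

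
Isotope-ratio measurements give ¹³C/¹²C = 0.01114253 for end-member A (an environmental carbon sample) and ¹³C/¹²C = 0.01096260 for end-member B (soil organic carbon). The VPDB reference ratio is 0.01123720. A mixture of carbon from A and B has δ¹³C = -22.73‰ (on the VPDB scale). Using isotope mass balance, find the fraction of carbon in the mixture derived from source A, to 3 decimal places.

0.107

δ_A = (0.01114253/0.01123720 − 1)×1000 = (0.991575 − 1)×1000 = -8.425‰
δ_B = (0.01096260/0.01123720 − 1)×1000 = (0.975563 − 1)×1000 = -24.437‰
f_A = (δ_mix − δ_B)/(δ_A − δ_B) = (-22.73 − (-24.437))/(-8.425 − (-24.437))
f_A = 1.707 / 16.012 = 0.1066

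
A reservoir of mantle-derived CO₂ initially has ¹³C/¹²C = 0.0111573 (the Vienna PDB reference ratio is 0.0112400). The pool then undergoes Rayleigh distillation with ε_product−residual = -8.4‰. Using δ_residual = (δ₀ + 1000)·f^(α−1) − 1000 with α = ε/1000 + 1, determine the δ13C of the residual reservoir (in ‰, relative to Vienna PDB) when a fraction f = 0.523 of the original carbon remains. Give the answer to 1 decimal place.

-1.9‰

δ₀ = (0.0111573/0.0112400 − 1)×1000 = (0.992642 − 1)×1000 = -7.358‰
α − 1 = ε/1000 = -0.0084
f^(α−1) = 0.523^(-0.0084) = 1.005460
δ_res = (-7.358 + 1000) × 1.005460 − 1000 = 998.062 − 1000 = -1.94‰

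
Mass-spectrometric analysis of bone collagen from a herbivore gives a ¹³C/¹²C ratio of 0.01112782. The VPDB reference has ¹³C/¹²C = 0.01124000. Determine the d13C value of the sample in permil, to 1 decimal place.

d13C = (R_sample / R_standard − 1) × 1000
R_sample / R_standard = 0.01112782 / 0.01124000 = 0.990020
d13C = (0.990020 − 1) × 1000 = -9.98 permil

-10.0 permil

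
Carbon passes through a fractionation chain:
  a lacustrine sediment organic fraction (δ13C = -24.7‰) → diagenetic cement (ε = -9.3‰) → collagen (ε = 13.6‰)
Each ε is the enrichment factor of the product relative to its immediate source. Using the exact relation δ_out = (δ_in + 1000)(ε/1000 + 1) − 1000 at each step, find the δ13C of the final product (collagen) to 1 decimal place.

-20.6‰

step 1: δ = (-24.70 + 1000)·(-9.3/1000 + 1) − 1000 = -33.77‰
step 2: δ = (-33.77 + 1000)·(13.6/1000 + 1) − 1000 = -20.63‰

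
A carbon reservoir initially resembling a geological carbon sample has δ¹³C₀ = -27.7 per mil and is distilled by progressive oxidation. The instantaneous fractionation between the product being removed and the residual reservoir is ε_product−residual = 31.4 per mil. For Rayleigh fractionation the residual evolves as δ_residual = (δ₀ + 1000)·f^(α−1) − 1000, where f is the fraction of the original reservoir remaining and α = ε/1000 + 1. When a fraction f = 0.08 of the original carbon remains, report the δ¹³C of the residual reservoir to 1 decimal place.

Rayleigh residual: δ_res = (δ₀ + 1000)·f^(α−1) − 1000
α = ε/1000 + 1 = 1.03140, so α − 1 = 0.03140
f^(α−1) = 0.08^(0.03140) = 0.923755
δ_res = (-27.7 + 1000) × 0.923755 − 1000 = 898.167 − 1000 = -101.83 per mil

-101.8 per mil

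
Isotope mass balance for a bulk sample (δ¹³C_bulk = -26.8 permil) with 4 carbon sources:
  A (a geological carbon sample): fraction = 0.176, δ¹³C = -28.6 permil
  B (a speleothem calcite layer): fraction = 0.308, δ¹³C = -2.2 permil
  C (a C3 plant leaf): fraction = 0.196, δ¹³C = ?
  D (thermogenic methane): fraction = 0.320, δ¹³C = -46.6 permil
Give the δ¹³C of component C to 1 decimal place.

-31.5 permil

Isotope mass balance: δ_bulk = Σ fᵢ·δᵢ.
-26.8 = 0.176×(-28.6) + 0.308×(-2.2) + 0.196×δ_C + 0.320×(-46.6)
0.196·δ_C = -26.8 − (-20.623) = -6.177
δ_C = -6.177 / 0.196 = -31.51 permil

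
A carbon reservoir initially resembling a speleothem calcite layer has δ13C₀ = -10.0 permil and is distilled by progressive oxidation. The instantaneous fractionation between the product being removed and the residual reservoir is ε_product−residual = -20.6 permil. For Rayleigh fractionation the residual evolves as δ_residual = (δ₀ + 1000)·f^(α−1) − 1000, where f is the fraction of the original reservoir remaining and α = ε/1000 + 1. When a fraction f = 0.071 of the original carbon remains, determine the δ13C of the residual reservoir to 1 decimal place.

Rayleigh residual: δ_res = (δ₀ + 1000)·f^(α−1) − 1000
α = ε/1000 + 1 = 0.97940, so α − 1 = -0.02060
f^(α−1) = 0.071^(-0.02060) = 1.056000
δ_res = (-10.0 + 1000) × 1.056000 − 1000 = 1045.440 − 1000 = 45.44 permil

45.4 permil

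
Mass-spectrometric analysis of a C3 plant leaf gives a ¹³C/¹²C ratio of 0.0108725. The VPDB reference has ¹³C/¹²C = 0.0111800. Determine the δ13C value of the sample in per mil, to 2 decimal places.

-27.50 per mil

δ13C = (R_sample / R_standard − 1) × 1000
R_sample / R_standard = 0.0108725 / 0.0111800 = 0.972496
δ13C = (0.972496 − 1) × 1000 = -27.504 per mil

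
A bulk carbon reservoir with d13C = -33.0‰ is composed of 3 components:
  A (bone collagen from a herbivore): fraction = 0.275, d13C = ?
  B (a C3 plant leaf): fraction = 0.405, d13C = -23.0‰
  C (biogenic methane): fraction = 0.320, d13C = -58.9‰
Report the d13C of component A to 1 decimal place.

-17.6‰

Isotope mass balance: δ_bulk = Σ fᵢ·δᵢ.
-33.0 = 0.275×δ_A + 0.405×(-23.0) + 0.320×(-58.9)
0.275·δ_A = -33.0 − (-28.163) = -4.837
δ_A = -4.837 / 0.275 = -17.59‰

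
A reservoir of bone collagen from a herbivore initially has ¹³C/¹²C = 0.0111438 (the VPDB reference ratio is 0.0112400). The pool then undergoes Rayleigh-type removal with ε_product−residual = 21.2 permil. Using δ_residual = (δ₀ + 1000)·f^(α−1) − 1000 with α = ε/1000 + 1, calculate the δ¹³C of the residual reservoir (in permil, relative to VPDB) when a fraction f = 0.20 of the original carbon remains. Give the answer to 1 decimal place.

δ₀ = (0.0111438/0.0112400 − 1)×1000 = (0.991441 − 1)×1000 = -8.559 permil
α − 1 = ε/1000 = 0.0212
f^(α−1) = 0.20^(0.0212) = 0.966455
δ_res = (-8.559 + 1000) × 0.966455 − 1000 = 958.184 − 1000 = -41.82 permil

-41.8 permil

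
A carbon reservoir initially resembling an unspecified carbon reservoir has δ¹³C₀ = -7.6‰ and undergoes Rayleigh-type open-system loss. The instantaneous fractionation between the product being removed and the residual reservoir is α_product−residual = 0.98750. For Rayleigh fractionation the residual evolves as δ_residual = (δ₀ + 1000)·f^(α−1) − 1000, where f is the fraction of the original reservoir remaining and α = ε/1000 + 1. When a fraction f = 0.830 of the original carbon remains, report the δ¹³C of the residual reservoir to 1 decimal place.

-5.3‰

Rayleigh residual: δ_res = (δ₀ + 1000)·f^(α−1) − 1000
α − 1 = -0.01250
f^(α−1) = 0.830^(-0.01250) = 1.002332
δ_res = (-7.6 + 1000) × 1.002332 − 1000 = 994.714 − 1000 = -5.29‰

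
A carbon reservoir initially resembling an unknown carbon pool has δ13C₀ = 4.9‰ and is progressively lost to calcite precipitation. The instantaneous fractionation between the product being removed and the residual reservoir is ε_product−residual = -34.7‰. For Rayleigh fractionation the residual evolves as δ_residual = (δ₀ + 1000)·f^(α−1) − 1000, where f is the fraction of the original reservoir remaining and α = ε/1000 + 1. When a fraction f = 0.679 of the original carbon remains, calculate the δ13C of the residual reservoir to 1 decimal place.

Rayleigh residual: δ_res = (δ₀ + 1000)·f^(α−1) − 1000
α = ε/1000 + 1 = 0.96530, so α − 1 = -0.03470
f^(α−1) = 0.679^(-0.03470) = 1.013524
δ_res = (4.9 + 1000) × 1.013524 − 1000 = 1018.490 − 1000 = 18.49‰

18.5‰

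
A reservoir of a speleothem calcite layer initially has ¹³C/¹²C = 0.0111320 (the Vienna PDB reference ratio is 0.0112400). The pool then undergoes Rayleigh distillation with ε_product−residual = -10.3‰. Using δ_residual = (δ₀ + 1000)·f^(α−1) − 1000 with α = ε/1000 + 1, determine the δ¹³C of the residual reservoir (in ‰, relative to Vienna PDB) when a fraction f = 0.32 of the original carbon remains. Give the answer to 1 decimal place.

δ₀ = (0.0111320/0.0112400 − 1)×1000 = (0.990391 − 1)×1000 = -9.609‰
α − 1 = ε/1000 = -0.0103
f^(α−1) = 0.32^(-0.0103) = 1.011805
δ_res = (-9.609 + 1000) × 1.011805 − 1000 = 1002.083 − 1000 = 2.08‰

2.1‰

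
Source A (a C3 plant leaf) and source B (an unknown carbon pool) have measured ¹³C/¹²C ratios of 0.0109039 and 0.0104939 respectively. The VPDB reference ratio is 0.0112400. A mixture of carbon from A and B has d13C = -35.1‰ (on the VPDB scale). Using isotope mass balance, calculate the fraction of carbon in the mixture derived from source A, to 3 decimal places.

0.858

δ_A = (0.0109039/0.0112400 − 1)×1000 = (0.970098 − 1)×1000 = -29.902‰
δ_B = (0.0104939/0.0112400 − 1)×1000 = (0.933621 − 1)×1000 = -66.379‰
f_A = (δ_mix − δ_B)/(δ_A − δ_B) = (-35.1 − (-66.379))/(-29.902 − (-66.379))
f_A = 31.279 / 36.477 = 0.8575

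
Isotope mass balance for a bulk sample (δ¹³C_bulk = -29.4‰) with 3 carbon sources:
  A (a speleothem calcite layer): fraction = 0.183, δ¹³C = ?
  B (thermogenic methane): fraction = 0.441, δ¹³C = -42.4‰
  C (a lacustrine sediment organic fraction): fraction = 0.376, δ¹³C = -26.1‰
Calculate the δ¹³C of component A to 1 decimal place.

Isotope mass balance: δ_bulk = Σ fᵢ·δᵢ.
-29.4 = 0.183×δ_A + 0.441×(-42.4) + 0.376×(-26.1)
0.183·δ_A = -29.4 − (-28.512) = -0.888
δ_A = -0.888 / 0.183 = -4.85‰

-4.9‰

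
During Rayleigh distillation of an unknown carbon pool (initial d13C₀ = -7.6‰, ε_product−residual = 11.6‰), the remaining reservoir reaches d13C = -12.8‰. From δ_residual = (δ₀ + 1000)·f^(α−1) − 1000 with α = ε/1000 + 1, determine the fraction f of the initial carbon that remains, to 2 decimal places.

α − 1 = ε/1000 = 0.0116
(δ_res + 1000)/(δ₀ + 1000) = (-12.8 + 1000)/(-7.6 + 1000) = 987.2/992.4 = 0.994760
f = 0.994760^(1/0.0116) = exp(ln(0.994760)/0.0116) = exp(-0.00525/0.0116)
f = exp(-0.4529) = 0.6358

0.64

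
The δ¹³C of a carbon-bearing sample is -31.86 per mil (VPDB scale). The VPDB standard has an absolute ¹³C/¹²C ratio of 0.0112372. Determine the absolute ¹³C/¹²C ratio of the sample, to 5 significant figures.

R_sample = R_standard × (δ¹³C/1000 + 1)
R_sample = 0.0112372 × (-31.86/1000 + 1) = 0.0112372 × 0.968140
R_sample = 0.0108792

0.010879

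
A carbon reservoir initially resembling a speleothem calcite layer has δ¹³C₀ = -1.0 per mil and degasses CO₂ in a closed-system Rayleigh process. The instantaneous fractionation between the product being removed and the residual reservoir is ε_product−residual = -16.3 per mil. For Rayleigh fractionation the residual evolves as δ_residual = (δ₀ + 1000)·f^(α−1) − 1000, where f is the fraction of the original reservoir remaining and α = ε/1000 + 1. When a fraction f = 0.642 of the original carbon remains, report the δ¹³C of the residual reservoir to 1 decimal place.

6.2 per mil

Rayleigh residual: δ_res = (δ₀ + 1000)·f^(α−1) − 1000
α = ε/1000 + 1 = 0.98370, so α − 1 = -0.01630
f^(α−1) = 0.642^(-0.01630) = 1.007250
δ_res = (-1.0 + 1000) × 1.007250 − 1000 = 1006.243 − 1000 = 6.24 per mil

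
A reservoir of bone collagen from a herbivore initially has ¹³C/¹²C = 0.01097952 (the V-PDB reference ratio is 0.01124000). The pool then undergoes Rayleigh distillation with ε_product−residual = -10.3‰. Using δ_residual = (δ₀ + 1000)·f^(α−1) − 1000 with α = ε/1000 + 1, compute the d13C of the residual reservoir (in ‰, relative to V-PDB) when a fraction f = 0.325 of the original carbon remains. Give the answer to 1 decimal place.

-11.8‰

δ₀ = (0.01097952/0.01124000 − 1)×1000 = (0.976826 − 1)×1000 = -23.174‰
α − 1 = ε/1000 = -0.0103
f^(α−1) = 0.325^(-0.0103) = 1.011644
δ_res = (-23.174 + 1000) × 1.011644 − 1000 = 988.200 − 1000 = -11.80‰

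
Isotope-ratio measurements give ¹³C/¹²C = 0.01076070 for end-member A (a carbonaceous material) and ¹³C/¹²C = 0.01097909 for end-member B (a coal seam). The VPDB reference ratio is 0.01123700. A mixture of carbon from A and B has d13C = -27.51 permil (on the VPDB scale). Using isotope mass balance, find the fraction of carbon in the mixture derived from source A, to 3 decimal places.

0.235

δ_A = (0.01076070/0.01123700 − 1)×1000 = (0.957613 − 1)×1000 = -42.387 permil
δ_B = (0.01097909/0.01123700 − 1)×1000 = (0.977048 − 1)×1000 = -22.952 permil
f_A = (δ_mix − δ_B)/(δ_A − δ_B) = (-27.51 − (-22.952))/(-42.387 − (-22.952))
f_A = -4.558 / -19.435 = 0.2345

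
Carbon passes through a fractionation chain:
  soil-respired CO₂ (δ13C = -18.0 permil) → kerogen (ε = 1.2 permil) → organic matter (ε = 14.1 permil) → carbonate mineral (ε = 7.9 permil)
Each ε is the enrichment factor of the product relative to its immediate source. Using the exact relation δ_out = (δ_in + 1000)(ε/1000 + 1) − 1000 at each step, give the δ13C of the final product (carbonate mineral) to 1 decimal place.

4.9 permil

step 1: δ = (-18.00 + 1000)·(1.2/1000 + 1) − 1000 = -16.82 permil
step 2: δ = (-16.82 + 1000)·(14.1/1000 + 1) − 1000 = -2.96 permil
step 3: δ = (-2.96 + 1000)·(7.9/1000 + 1) − 1000 = 4.92 permil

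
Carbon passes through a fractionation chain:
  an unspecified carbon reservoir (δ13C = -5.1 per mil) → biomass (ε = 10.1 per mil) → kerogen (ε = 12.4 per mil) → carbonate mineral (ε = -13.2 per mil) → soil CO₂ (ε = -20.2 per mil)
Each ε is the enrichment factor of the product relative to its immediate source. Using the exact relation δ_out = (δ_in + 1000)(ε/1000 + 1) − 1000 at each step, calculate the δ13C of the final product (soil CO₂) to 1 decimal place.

-16.3 per mil

step 1: δ = (-5.10 + 1000)·(10.1/1000 + 1) − 1000 = 4.95 per mil
step 2: δ = (4.95 + 1000)·(12.4/1000 + 1) − 1000 = 17.41 per mil
step 3: δ = (17.41 + 1000)·(-13.2/1000 + 1) − 1000 = 3.98 per mil
step 4: δ = (3.98 + 1000)·(-20.2/1000 + 1) − 1000 = -16.30 per mil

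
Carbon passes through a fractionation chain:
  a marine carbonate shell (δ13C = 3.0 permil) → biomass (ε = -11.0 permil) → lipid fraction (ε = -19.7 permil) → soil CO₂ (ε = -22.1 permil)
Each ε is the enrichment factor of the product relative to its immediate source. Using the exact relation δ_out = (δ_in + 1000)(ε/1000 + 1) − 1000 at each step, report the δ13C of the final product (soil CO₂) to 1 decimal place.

step 1: δ = (3.00 + 1000)·(-11.0/1000 + 1) − 1000 = -8.03 permil
step 2: δ = (-8.03 + 1000)·(-19.7/1000 + 1) − 1000 = -27.57 permil
step 3: δ = (-27.57 + 1000)·(-22.1/1000 + 1) − 1000 = -49.07 permil

-49.1 permil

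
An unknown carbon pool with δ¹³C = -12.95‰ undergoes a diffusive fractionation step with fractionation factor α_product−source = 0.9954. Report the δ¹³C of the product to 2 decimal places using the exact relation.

-17.49‰

δ_product = (δ_source + 1000)·α − 1000
δ_product = (-12.95 + 1000) × 0.9954 − 1000
δ_product = 982.510 − 1000 = -17.490‰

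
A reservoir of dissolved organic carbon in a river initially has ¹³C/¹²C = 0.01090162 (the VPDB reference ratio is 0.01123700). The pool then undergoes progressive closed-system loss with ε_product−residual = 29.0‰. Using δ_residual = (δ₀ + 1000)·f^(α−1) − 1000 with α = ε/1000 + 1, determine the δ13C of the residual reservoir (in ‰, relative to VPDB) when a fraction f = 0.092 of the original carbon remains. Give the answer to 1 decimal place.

-94.7‰

δ₀ = (0.01090162/0.01123700 − 1)×1000 = (0.970154 − 1)×1000 = -29.846‰
α − 1 = ε/1000 = 0.0290
f^(α−1) = 0.092^(0.0290) = 0.933147
δ_res = (-29.846 + 1000) × 0.933147 − 1000 = 905.296 − 1000 = -94.70‰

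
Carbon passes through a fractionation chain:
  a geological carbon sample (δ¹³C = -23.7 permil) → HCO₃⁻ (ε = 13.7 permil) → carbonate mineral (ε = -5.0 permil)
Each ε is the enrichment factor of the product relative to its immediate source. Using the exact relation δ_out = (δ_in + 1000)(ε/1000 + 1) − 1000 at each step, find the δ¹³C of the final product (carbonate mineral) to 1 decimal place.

step 1: δ = (-23.70 + 1000)·(13.7/1000 + 1) − 1000 = -10.32 permil
step 2: δ = (-10.32 + 1000)·(-5.0/1000 + 1) − 1000 = -15.27 permil

-15.3 permil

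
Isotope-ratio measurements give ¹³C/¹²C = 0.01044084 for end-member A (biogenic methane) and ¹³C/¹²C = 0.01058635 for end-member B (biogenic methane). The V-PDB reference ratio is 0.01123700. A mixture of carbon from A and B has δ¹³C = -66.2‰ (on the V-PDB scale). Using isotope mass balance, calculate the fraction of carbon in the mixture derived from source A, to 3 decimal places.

δ_A = (0.01044084/0.01123700 − 1)×1000 = (0.929148 − 1)×1000 = -70.852‰
δ_B = (0.01058635/0.01123700 − 1)×1000 = (0.942098 − 1)×1000 = -57.902‰
f_A = (δ_mix − δ_B)/(δ_A − δ_B) = (-66.2 − (-57.902))/(-70.852 − (-57.902))
f_A = -8.298 / -12.949 = 0.6408

0.641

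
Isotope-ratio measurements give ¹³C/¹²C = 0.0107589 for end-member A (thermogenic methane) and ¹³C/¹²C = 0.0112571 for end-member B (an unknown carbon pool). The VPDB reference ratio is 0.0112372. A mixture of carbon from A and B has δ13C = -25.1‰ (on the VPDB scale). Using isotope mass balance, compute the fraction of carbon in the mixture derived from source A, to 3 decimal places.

0.606

δ_A = (0.0107589/0.0112372 − 1)×1000 = (0.957436 − 1)×1000 = -42.564‰
δ_B = (0.0112571/0.0112372 − 1)×1000 = (1.001771 − 1)×1000 = 1.771‰
f_A = (δ_mix − δ_B)/(δ_A − δ_B) = (-25.1 − (1.771))/(-42.564 − (1.771))
f_A = -26.871 / -44.335 = 0.6061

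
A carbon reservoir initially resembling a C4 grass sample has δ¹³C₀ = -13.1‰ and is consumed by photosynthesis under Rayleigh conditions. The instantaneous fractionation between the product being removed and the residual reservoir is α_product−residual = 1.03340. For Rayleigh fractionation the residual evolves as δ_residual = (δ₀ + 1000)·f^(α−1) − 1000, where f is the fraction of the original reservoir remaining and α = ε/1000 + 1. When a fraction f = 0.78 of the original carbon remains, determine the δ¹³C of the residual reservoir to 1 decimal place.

-21.3‰

Rayleigh residual: δ_res = (δ₀ + 1000)·f^(α−1) − 1000
α − 1 = 0.03340
f^(α−1) = 0.78^(0.03340) = 0.991736
δ_res = (-13.1 + 1000) × 0.991736 − 1000 = 978.744 − 1000 = -21.26‰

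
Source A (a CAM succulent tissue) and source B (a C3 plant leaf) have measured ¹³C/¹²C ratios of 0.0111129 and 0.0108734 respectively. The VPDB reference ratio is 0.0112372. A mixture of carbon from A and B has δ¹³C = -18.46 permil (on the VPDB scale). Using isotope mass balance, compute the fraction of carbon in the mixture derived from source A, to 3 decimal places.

0.653

δ_A = (0.0111129/0.0112372 − 1)×1000 = (0.988939 − 1)×1000 = -11.061 permil
δ_B = (0.0108734/0.0112372 − 1)×1000 = (0.967625 − 1)×1000 = -32.375 permil
f_A = (δ_mix − δ_B)/(δ_A − δ_B) = (-18.46 − (-32.375))/(-11.061 − (-32.375))
f_A = 13.915 / 21.313 = 0.6529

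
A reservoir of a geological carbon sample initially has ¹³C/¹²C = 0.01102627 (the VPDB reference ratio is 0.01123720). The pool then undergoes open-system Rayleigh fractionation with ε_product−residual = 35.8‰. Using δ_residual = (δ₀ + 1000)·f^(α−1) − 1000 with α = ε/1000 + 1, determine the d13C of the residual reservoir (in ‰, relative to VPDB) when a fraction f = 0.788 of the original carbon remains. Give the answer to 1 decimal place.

-27.1‰

δ₀ = (0.01102627/0.01123720 − 1)×1000 = (0.981229 − 1)×1000 = -18.771‰
α − 1 = ε/1000 = 0.0358
f^(α−1) = 0.788^(0.0358) = 0.991507
δ_res = (-18.771 + 1000) × 0.991507 − 1000 = 972.895 − 1000 = -27.10‰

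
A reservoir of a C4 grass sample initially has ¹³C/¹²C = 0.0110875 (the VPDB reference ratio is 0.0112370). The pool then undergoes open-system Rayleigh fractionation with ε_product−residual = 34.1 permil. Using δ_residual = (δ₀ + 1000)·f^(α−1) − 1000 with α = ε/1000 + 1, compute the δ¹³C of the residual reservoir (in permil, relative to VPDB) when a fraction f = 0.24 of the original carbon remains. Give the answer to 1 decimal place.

δ₀ = (0.0110875/0.0112370 − 1)×1000 = (0.986696 − 1)×1000 = -13.304 permil
α − 1 = ε/1000 = 0.0341
f^(α−1) = 0.24^(0.0341) = 0.952500
δ_res = (-13.304 + 1000) × 0.952500 − 1000 = 939.828 − 1000 = -60.17 permil

-60.2 permil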